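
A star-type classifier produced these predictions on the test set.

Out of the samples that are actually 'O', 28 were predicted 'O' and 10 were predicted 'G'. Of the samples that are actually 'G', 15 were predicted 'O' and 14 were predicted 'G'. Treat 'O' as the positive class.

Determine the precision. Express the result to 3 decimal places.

Precision = TP/(TP+FP) = 28/(28+15) = 28/43 = 0.651

0.651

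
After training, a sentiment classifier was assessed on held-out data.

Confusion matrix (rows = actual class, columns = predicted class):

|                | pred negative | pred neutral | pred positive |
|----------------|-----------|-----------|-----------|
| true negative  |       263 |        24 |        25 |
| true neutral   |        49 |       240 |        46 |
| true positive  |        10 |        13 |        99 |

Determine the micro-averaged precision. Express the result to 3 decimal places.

0.783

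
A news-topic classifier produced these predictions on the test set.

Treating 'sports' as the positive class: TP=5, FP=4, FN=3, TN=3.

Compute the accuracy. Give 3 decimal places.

Accuracy = (TP+TN)/N = (5+3)/15 = 0.533

0.533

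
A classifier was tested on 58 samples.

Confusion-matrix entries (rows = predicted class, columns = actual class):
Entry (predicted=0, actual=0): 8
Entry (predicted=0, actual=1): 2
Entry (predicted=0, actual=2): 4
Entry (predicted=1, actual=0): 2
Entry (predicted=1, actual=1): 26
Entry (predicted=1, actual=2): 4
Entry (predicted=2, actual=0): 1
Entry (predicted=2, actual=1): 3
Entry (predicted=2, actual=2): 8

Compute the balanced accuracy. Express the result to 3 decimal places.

Balanced accuracy = mean of per-class recall.
  0: recall = 8/11 = 0.7273
  1: recall = 26/31 = 0.8387
  2: recall = 8/16 = 0.5000
Mean = (0.7273 + 0.8387 + 0.5000) / 3 = 0.689

0.689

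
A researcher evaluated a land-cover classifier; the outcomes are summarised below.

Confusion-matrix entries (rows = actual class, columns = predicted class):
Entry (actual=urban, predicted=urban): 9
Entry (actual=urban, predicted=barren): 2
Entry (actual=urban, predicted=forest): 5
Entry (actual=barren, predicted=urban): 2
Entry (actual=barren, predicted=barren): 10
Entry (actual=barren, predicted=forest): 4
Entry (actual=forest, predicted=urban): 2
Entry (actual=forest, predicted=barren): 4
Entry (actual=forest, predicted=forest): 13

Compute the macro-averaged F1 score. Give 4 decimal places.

Per-class F1 score (2·TP/(2·TP+FP+FN)):
  urban: TP=9, FP=2+2=4, FN=2+5=7 → 18/29 = 0.62069
  barren: TP=10, FP=2+4=6, FN=2+4=6 → 20/32 = 0.62500
  forest: TP=13, FP=5+4=9, FN=2+4=6 → 26/41 = 0.63415
Macro-F1 score = mean = (0.62069 + 0.62500 + 0.63415) / 3 = 0.6266

0.6266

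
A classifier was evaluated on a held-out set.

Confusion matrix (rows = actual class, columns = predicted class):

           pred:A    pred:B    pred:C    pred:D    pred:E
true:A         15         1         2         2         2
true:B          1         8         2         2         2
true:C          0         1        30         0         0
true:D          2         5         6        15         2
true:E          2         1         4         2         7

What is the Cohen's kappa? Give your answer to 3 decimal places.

Observed agreement pₒ = trace/N = 75/114 = 0.6579
Expected agreement pₑ = Σ (rowᵢ·colᵢ)/N² = (22·20 + 15·16 + 31·44 + 30·21 + 16·13)/114² = 0.2218
κ = (pₒ − pₑ)/(1 − pₑ) = (0.6579 − 0.2218)/(1 − 0.2218) = 0.560

0.560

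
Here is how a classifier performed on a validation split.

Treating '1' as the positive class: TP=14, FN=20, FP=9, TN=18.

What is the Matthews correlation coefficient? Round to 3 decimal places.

MCC = (TP·TN − FP·FN) / √((TP+FP)(TP+FN)(TN+FP)(TN+FN))
Numerator = 14·18 − 9·20 = 72
Denominator = √(23·34·27·38) = √802332 = 895.7299
MCC = 72 / 895.7299 = 0.080

0.080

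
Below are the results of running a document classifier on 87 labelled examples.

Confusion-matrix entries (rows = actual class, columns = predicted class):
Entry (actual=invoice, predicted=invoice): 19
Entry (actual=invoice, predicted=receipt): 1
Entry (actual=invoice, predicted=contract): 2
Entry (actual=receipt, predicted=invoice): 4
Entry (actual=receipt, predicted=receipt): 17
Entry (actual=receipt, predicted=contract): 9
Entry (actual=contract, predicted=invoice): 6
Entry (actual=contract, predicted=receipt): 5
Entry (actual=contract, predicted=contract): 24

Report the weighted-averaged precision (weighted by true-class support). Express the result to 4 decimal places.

Per-class precision (TP/(TP+FP)):
  invoice: TP=19, FP=4+6=10 → 19/29 = 0.65517
  receipt: TP=17, FP=1+5=6 → 17/23 = 0.73913
  contract: TP=24, FP=2+9=11 → 24/35 = 0.68571
Weighted-precision = Σ (supportᵢ/N)·precisionᵢ with N=87: (22/87)·0.65517 + (30/87)·0.73913 + (35/87)·0.68571 = 0.6964

0.6964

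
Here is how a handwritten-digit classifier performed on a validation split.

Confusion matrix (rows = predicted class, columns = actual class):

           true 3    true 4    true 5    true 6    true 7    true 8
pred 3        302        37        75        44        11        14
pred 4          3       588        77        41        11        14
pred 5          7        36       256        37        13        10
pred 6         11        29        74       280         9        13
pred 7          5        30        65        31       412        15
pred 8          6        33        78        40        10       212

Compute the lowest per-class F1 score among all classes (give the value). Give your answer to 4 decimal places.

0.5203

Per-class F1 score (2·TP/(2·TP+FP+FN)):
  3: TP=302, FP=37+75+44+11+14=181, FN=3+7+11+5+6=32 → 604/817 = 0.73929
  4: TP=588, FP=3+77+41+11+14=146, FN=37+36+29+30+33=165 → 1176/1487 = 0.79085
  5: TP=256, FP=7+36+37+13+10=103, FN=75+77+74+65+78=369 → 512/984 = 0.52033
  6: TP=280, FP=11+29+74+9+13=136, FN=44+41+37+31+40=193 → 560/889 = 0.62992
  7: TP=412, FP=5+30+65+31+15=146, FN=11+11+13+9+10=54 → 824/1024 = 0.80469
  8: TP=212, FP=6+33+78+40+10=167, FN=14+14+10+13+15=66 → 424/657 = 0.64536
Lowest is class '5' with F1 score = 0.5203.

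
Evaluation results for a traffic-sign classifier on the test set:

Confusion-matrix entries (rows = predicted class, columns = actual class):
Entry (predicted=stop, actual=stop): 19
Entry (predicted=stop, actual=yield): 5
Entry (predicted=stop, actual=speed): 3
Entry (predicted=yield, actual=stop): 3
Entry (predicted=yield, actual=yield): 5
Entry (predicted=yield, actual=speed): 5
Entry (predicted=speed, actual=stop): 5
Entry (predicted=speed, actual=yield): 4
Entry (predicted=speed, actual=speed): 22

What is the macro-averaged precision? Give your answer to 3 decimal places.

0.599

Per-class precision (TP/(TP+FP)):
  stop: TP=19, FP=5+3=8 → 19/27 = 0.7037
  yield: TP=5, FP=3+5=8 → 5/13 = 0.3846
  speed: TP=22, FP=5+4=9 → 22/31 = 0.7097
Macro-precision = mean = (0.7037 + 0.3846 + 0.7097) / 3 = 0.599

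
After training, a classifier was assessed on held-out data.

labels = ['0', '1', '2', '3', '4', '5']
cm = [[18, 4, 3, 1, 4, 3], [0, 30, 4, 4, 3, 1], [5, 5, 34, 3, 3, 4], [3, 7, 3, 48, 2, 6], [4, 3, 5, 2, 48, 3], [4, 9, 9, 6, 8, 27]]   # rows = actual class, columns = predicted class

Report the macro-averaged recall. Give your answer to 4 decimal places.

0.6253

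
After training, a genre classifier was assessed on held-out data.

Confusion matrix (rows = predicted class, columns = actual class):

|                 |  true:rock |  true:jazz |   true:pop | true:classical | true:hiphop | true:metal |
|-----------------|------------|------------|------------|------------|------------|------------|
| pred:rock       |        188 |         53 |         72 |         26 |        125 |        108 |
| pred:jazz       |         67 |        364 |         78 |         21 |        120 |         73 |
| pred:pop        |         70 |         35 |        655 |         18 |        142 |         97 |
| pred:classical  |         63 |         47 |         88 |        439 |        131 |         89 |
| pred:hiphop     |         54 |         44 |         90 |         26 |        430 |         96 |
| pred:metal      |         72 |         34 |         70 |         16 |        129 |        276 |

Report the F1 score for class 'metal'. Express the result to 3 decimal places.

Take TP from the diagonal, FP from the rest of the 'metal' prediction marginal, FN from the rest of the 'metal' actual marginal.
F1 score = 2·TP/(2·TP+FP+FN).
metal: TP=276, FP=72+34+70+16+129=321, FN=108+73+97+89+96=463 → 552/1336 = 0.4132

0.413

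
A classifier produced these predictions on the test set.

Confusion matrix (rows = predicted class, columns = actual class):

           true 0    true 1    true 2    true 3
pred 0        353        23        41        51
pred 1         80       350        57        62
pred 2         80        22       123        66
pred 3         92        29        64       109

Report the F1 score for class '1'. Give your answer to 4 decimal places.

0.7194

F1 score = 2·TP/(2·TP+FP+FN).
1: TP=350, FP=80+57+62=199, FN=23+22+29=74 → 700/973 = 0.71942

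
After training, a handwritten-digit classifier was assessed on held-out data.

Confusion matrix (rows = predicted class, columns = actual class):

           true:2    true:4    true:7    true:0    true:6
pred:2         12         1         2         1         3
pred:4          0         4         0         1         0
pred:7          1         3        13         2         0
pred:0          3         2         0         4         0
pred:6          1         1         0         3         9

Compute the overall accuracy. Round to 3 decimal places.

0.636

Accuracy = trace / total = (12+4+13+4+9=42) / 66 = 42/66 = 0.636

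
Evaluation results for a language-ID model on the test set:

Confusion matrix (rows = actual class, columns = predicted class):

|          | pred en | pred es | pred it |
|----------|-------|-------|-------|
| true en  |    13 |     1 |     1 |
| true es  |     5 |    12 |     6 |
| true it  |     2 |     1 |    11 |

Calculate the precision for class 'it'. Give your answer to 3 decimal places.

One-vs-rest for 'it': TP = diagonal; FP = other classes predicted 'it'; FN = 'it' predicted as other.
precision = TP/(TP+FP).
it: TP=11, FP=1+6=7 → 11/18 = 0.6111

0.611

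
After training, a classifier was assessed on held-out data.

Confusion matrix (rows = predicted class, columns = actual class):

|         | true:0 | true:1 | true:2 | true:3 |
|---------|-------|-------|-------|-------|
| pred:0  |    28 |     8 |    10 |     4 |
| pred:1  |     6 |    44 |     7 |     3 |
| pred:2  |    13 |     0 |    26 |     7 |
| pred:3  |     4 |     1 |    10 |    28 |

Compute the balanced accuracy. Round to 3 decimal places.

0.634

Balanced accuracy = mean of per-class recall.
  0: recall = 28/51 = 0.5490
  1: recall = 44/53 = 0.8302
  2: recall = 26/53 = 0.4906
  3: recall = 28/42 = 0.6667
Mean = (0.5490 + 0.8302 + 0.4906 + 0.6667) / 4 = 0.634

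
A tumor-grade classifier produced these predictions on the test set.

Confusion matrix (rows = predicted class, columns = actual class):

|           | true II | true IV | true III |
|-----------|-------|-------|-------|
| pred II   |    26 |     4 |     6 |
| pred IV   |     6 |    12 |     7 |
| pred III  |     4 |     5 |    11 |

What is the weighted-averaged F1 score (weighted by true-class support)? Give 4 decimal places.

Per-class F1 score (2·TP/(2·TP+FP+FN)):
  II: TP=26, FP=4+6=10, FN=6+4=10 → 52/72 = 0.72222
  IV: TP=12, FP=6+7=13, FN=4+5=9 → 24/46 = 0.52174
  III: TP=11, FP=4+5=9, FN=6+7=13 → 22/44 = 0.50000
Weighted-F1 score = Σ (supportᵢ/N)·F1 scoreᵢ with N=81: (36/81)·0.72222 + (21/81)·0.52174 + (24/81)·0.50000 = 0.6044

0.6044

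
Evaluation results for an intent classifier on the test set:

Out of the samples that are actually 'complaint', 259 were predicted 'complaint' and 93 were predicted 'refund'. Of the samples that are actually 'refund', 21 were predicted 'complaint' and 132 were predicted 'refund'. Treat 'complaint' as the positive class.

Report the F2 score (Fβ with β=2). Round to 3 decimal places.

Fβ = (1+β²)·TP / ((1+β²)·TP + β²·FN + FP), with β²=4
= 5·259 / (5·259 + 4·93 + 21) = 0.767

0.767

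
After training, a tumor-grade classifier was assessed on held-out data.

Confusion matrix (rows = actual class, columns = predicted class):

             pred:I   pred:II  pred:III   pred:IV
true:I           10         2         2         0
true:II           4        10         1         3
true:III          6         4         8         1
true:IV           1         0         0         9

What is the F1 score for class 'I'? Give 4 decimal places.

Take TP from the diagonal, FP from the rest of the 'I' prediction marginal, FN from the rest of the 'I' actual marginal.
F1 score = 2·TP/(2·TP+FP+FN).
I: TP=10, FP=4+6+1=11, FN=2+2+0=4 → 20/35 = 0.57143

0.5714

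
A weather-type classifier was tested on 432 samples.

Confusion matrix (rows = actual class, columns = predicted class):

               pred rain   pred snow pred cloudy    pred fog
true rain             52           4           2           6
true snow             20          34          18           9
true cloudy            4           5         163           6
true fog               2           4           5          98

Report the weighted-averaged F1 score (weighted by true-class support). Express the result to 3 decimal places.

Per-class F1 score (2·TP/(2·TP+FP+FN)):
  rain: TP=52, FP=20+4+2=26, FN=4+2+6=12 → 104/142 = 0.7324
  snow: TP=34, FP=4+5+4=13, FN=20+18+9=47 → 68/128 = 0.5313
  cloudy: TP=163, FP=2+18+5=25, FN=4+5+6=15 → 326/366 = 0.8907
  fog: TP=98, FP=6+9+6=21, FN=2+4+5=11 → 196/228 = 0.8596
Weighted-F1 score = Σ (supportᵢ/N)·F1 scoreᵢ with N=432: (64/432)·0.7324 + (81/432)·0.5313 + (178/432)·0.8907 + (109/432)·0.8596 = 0.792

0.792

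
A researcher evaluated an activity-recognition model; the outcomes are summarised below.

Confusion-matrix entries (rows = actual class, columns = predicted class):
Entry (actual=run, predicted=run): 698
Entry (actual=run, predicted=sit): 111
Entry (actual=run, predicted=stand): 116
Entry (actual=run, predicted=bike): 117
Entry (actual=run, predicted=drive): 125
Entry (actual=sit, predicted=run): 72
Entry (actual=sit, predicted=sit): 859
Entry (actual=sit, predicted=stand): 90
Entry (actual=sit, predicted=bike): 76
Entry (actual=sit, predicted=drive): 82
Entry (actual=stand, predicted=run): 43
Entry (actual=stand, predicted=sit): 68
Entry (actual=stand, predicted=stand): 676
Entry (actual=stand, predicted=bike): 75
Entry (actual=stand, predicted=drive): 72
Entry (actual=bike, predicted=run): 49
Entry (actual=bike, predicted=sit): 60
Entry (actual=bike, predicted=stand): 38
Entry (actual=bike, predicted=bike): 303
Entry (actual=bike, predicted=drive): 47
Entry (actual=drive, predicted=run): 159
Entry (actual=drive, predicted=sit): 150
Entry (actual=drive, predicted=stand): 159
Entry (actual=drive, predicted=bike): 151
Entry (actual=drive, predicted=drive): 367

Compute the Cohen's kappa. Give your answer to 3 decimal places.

0.507

Observed agreement pₒ = trace/N = 2903/4763 = 0.6095
Expected agreement pₑ = Σ (rowᵢ·colᵢ)/N² = (1167·1021 + 1179·1248 + 934·1079 + 497·722 + 986·693)/4763² = 0.2077
κ = (pₒ − pₑ)/(1 − pₑ) = (0.6095 − 0.2077)/(1 − 0.2077) = 0.507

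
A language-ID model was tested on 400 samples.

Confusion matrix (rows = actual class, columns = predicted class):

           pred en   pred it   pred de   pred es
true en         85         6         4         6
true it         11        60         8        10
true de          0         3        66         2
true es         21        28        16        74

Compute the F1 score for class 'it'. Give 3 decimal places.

0.645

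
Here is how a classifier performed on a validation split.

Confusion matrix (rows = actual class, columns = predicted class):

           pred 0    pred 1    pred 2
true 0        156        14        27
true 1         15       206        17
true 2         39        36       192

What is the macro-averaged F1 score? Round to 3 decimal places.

0.788

Per-class F1 score (2·TP/(2·TP+FP+FN)):
  0: TP=156, FP=15+39=54, FN=14+27=41 → 312/407 = 0.7666
  1: TP=206, FP=14+36=50, FN=15+17=32 → 412/494 = 0.8340
  2: TP=192, FP=27+17=44, FN=39+36=75 → 384/503 = 0.7634
Macro-F1 score = mean = (0.7666 + 0.8340 + 0.7634) / 3 = 0.788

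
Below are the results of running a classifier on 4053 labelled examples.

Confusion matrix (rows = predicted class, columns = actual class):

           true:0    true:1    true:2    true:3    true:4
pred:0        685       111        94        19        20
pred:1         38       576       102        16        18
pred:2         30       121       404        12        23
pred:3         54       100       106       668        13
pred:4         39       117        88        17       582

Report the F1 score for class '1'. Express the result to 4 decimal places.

0.6490

Take TP from the diagonal, FP from the rest of the '1' prediction marginal, FN from the rest of the '1' actual marginal.
F1 score = 2·TP/(2·TP+FP+FN).
1: TP=576, FP=38+102+16+18=174, FN=111+121+100+117=449 → 1152/1775 = 0.64901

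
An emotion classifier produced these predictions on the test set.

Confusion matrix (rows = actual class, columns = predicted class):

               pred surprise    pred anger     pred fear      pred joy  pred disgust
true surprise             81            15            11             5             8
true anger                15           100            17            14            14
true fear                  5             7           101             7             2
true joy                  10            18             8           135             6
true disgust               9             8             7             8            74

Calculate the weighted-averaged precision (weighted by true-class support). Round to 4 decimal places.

0.7175

Per-class precision (TP/(TP+FP)):
  surprise: TP=81, FP=15+5+10+9=39 → 81/120 = 0.67500
  anger: TP=100, FP=15+7+18+8=48 → 100/148 = 0.67568
  fear: TP=101, FP=11+17+8+7=43 → 101/144 = 0.70139
  joy: TP=135, FP=5+14+7+8=34 → 135/169 = 0.79882
  disgust: TP=74, FP=8+14+2+6=30 → 74/104 = 0.71154
Weighted-precision = Σ (supportᵢ/N)·precisionᵢ with N=685: (120/685)·0.67500 + (160/685)·0.67568 + (122/685)·0.70139 + (177/685)·0.79882 + (106/685)·0.71154 = 0.7175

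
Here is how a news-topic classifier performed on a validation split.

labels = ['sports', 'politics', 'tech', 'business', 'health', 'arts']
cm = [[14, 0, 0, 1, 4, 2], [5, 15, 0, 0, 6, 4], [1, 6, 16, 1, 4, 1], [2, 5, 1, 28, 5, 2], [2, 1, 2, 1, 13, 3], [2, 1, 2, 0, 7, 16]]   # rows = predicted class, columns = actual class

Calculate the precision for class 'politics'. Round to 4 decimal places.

0.5000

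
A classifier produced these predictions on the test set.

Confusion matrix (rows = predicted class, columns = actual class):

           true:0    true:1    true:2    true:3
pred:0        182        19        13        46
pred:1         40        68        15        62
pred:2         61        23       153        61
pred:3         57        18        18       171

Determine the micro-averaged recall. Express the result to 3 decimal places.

0.570

Micro-averaging pools counts across classes: ΣTP=574, ΣFP=433, ΣFN=433.
Micro-recall = TP/(TP+FN) on pooled counts = 0.570 (equals overall accuracy in single-label multiclass).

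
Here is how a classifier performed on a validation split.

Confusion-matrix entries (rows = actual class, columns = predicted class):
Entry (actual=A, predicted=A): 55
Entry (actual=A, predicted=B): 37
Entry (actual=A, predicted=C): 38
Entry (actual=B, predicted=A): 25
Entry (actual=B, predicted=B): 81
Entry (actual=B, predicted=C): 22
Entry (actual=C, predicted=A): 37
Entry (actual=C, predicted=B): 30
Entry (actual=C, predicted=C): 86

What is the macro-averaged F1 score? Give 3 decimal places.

0.536

Per-class F1 score (2·TP/(2·TP+FP+FN)):
  A: TP=55, FP=25+37=62, FN=37+38=75 → 110/247 = 0.4453
  B: TP=81, FP=37+30=67, FN=25+22=47 → 162/276 = 0.5870
  C: TP=86, FP=38+22=60, FN=37+30=67 → 172/299 = 0.5753
Macro-F1 score = mean = (0.4453 + 0.5870 + 0.5753) / 3 = 0.536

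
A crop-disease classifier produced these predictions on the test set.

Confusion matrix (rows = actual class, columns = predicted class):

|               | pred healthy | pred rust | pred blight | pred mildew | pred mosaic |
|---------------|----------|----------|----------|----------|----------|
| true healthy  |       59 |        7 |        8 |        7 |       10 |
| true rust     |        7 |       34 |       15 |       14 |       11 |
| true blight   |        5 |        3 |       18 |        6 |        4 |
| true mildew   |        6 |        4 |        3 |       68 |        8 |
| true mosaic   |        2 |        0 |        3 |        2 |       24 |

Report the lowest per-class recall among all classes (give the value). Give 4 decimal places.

0.4198

Per-class recall (TP/(TP+FN)):
  healthy: TP=59, FN=7+8+7+10=32 → 59/91 = 0.64835
  rust: TP=34, FN=7+15+14+11=47 → 34/81 = 0.41975
  blight: TP=18, FN=5+3+6+4=18 → 18/36 = 0.50000
  mildew: TP=68, FN=6+4+3+8=21 → 68/89 = 0.76404
  mosaic: TP=24, FN=2+0+3+2=7 → 24/31 = 0.77419
Lowest is class 'rust' with recall = 0.4198.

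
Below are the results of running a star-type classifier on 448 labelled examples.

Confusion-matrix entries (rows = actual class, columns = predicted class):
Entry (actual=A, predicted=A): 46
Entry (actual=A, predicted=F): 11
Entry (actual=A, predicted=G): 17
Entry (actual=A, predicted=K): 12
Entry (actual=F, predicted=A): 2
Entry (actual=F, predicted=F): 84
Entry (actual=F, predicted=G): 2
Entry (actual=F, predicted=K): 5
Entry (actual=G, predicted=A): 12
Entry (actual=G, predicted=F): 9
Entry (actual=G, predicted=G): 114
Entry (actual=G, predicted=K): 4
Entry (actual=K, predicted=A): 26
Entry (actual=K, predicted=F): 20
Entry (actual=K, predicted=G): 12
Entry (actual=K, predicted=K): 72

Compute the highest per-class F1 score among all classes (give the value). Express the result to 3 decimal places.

Per-class F1 score (2·TP/(2·TP+FP+FN)):
  A: TP=46, FP=2+12+26=40, FN=11+17+12=40 → 92/172 = 0.5349
  F: TP=84, FP=11+9+20=40, FN=2+2+5=9 → 168/217 = 0.7742
  G: TP=114, FP=17+2+12=31, FN=12+9+4=25 → 228/284 = 0.8028
  K: TP=72, FP=12+5+4=21, FN=26+20+12=58 → 144/223 = 0.6457
Highest is class 'G' with F1 score = 0.803.

0.803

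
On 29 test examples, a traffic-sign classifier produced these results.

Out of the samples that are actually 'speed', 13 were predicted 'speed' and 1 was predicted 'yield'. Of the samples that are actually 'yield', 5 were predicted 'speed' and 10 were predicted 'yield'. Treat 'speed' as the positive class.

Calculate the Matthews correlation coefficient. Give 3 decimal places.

MCC = (TP·TN − FP·FN) / √((TP+FP)(TP+FN)(TN+FP)(TN+FN))
Numerator = 13·10 − 5·1 = 125
Denominator = √(18·14·15·11) = √41580 = 203.9117
MCC = 125 / 203.9117 = 0.613

0.613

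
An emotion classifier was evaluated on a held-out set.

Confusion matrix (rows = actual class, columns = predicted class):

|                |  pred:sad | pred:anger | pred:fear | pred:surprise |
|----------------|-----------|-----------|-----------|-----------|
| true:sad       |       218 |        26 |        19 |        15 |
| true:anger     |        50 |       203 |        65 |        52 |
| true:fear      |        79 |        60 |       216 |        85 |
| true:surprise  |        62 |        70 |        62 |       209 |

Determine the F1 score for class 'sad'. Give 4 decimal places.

0.6346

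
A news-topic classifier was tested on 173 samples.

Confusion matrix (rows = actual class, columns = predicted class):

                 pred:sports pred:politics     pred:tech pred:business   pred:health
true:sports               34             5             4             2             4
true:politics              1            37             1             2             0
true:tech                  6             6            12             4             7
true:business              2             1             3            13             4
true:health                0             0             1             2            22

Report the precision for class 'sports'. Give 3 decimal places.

0.791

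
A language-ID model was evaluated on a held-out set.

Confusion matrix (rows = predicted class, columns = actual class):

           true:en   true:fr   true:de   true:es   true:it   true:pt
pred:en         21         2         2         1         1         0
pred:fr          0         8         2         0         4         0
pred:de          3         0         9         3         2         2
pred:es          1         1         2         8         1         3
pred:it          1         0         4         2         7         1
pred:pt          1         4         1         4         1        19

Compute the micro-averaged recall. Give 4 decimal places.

Micro-averaging pools counts across classes: ΣTP=72, ΣFP=49, ΣFN=49.
Micro-recall = TP/(TP+FN) on pooled counts = 0.5950 (equals overall accuracy in single-label multiclass).

0.5950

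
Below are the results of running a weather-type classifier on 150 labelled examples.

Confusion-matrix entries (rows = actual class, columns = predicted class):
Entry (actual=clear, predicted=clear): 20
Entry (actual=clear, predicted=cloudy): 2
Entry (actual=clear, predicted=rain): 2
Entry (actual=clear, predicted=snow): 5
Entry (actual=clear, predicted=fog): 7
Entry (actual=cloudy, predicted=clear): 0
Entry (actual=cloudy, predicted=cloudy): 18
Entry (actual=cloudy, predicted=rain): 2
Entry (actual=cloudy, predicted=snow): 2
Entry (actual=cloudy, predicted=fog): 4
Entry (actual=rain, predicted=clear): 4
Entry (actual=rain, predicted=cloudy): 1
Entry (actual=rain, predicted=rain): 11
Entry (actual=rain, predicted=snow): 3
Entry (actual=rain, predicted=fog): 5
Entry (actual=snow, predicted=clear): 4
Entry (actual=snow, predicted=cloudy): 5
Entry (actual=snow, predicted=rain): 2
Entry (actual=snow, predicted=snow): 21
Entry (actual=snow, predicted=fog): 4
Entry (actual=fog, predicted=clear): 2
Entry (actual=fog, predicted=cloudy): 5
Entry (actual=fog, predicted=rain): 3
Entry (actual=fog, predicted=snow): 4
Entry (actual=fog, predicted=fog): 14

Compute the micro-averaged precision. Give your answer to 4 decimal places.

Micro-averaging pools counts across classes: ΣTP=84, ΣFP=66, ΣFN=66.
Micro-precision = TP/(TP+FP) on pooled counts = 0.5600 (equals overall accuracy in single-label multiclass).

0.5600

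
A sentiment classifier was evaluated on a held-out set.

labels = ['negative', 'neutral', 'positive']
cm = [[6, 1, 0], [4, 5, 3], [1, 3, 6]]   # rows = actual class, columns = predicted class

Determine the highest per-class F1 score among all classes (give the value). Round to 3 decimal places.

0.667

Per-class F1 score (2·TP/(2·TP+FP+FN)):
  negative: TP=6, FP=4+1=5, FN=1+0=1 → 12/18 = 0.6667
  neutral: TP=5, FP=1+3=4, FN=4+3=7 → 10/21 = 0.4762
  positive: TP=6, FP=0+3=3, FN=1+3=4 → 12/19 = 0.6316
Highest is class 'negative' with F1 score = 0.667.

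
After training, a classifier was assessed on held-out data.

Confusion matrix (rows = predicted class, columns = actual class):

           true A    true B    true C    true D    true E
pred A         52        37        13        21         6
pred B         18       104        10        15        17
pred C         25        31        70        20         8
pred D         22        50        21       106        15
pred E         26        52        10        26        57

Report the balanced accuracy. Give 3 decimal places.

Balanced accuracy = mean of per-class recall.
  A: recall = 52/143 = 0.3636
  B: recall = 104/274 = 0.3796
  C: recall = 70/124 = 0.5645
  D: recall = 106/188 = 0.5638
  E: recall = 57/103 = 0.5534
Mean = (0.3636 + 0.3796 + 0.5645 + 0.5638 + 0.5534) / 5 = 0.485

0.485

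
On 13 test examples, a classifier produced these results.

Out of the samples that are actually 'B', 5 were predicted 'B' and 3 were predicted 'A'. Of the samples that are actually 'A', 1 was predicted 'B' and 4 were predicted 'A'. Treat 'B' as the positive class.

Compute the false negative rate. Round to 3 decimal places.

0.375

FNR = FN/(FN+TP) = 3/(3+5) = 0.375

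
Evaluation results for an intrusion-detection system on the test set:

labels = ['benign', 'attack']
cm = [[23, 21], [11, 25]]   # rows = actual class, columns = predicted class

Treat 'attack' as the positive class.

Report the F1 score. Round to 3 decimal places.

0.610

Precision = TP/(TP+FP) = 25/46 = 0.5435
Recall = TP/(TP+FN) = 25/36 = 0.6944
F1 = 2·TP/(2·TP+FP+FN) = 50/82 = 0.610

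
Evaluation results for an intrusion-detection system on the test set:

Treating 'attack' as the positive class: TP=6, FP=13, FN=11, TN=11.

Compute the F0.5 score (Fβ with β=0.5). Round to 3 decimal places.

Fβ = (1+β²)·TP / ((1+β²)·TP + β²·FN + FP), with β²=1/4
= 1.25·6 / (1.25·6 + 0.25·11 + 13) = 0.323

0.323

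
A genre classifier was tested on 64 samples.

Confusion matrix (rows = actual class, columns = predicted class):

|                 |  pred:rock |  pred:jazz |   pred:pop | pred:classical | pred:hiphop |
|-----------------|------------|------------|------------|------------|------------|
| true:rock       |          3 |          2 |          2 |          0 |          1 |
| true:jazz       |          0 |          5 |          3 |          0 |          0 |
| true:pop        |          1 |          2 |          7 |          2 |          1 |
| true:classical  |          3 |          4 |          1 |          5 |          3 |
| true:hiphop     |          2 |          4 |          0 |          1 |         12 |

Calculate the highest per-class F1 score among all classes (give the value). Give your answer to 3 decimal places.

Per-class F1 score (2·TP/(2·TP+FP+FN)):
  rock: TP=3, FP=0+1+3+2=6, FN=2+2+0+1=5 → 6/17 = 0.3529
  jazz: TP=5, FP=2+2+4+4=12, FN=0+3+0+0=3 → 10/25 = 0.4000
  pop: TP=7, FP=2+3+1+0=6, FN=1+2+2+1=6 → 14/26 = 0.5385
  classical: TP=5, FP=0+0+2+1=3, FN=3+4+1+3=11 → 10/24 = 0.4167
  hiphop: TP=12, FP=1+0+1+3=5, FN=2+4+0+1=7 → 24/36 = 0.6667
Highest is class 'hiphop' with F1 score = 0.667.

0.667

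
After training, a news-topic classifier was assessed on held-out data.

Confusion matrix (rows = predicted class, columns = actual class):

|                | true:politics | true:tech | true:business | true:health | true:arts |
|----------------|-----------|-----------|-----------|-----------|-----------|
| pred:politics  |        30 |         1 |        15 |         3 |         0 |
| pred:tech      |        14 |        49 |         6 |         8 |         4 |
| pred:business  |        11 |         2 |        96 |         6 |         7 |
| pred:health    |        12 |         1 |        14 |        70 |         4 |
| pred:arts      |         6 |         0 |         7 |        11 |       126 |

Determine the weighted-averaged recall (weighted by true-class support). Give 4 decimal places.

0.7376

Per-class recall (TP/(TP+FN)):
  politics: TP=30, FN=14+11+12+6=43 → 30/73 = 0.41096
  tech: TP=49, FN=1+2+1+0=4 → 49/53 = 0.92453
  business: TP=96, FN=15+6+14+7=42 → 96/138 = 0.69565
  health: TP=70, FN=3+8+6+11=28 → 70/98 = 0.71429
  arts: TP=126, FN=0+4+7+4=15 → 126/141 = 0.89362
Weighted-recall = Σ (supportᵢ/N)·recallᵢ with N=503: (73/503)·0.41096 + (53/503)·0.92453 + (138/503)·0.69565 + (98/503)·0.71429 + (141/503)·0.89362 = 0.7376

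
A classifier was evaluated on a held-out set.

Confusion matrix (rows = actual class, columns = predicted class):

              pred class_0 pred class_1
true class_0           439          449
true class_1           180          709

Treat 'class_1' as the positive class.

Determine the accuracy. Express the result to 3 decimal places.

Accuracy = (TP+TN)/N = (709+439)/1777 = 0.646

0.646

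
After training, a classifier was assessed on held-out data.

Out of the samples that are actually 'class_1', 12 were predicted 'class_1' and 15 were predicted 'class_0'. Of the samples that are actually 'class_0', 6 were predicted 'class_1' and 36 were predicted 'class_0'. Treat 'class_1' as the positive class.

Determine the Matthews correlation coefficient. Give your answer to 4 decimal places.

0.3352

MCC = (TP·TN − FP·FN) / √((TP+FP)(TP+FN)(TN+FP)(TN+FN))
Numerator = 12·36 − 6·15 = 342
Denominator = √(18·27·42·51) = √1041012 = 1020.3000
MCC = 342 / 1020.3000 = 0.3352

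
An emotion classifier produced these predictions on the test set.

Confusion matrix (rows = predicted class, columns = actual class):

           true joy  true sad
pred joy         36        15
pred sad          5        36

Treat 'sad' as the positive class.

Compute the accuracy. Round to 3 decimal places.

Accuracy = (TP+TN)/N = (36+36)/92 = 0.783

0.783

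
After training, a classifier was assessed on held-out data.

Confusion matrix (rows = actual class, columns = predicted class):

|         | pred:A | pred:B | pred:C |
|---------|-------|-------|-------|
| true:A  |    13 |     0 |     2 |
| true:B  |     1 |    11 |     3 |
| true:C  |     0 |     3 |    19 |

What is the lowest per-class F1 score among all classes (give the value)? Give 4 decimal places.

0.7586

Per-class F1 score (2·TP/(2·TP+FP+FN)):
  A: TP=13, FP=1+0=1, FN=0+2=2 → 26/29 = 0.89655
  B: TP=11, FP=0+3=3, FN=1+3=4 → 22/29 = 0.75862
  C: TP=19, FP=2+3=5, FN=0+3=3 → 38/46 = 0.82609
Lowest is class 'B' with F1 score = 0.7586.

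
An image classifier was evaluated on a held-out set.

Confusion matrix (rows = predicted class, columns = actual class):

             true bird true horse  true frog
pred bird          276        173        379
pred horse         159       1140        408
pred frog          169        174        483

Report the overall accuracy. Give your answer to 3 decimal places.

Accuracy = trace / total = (276+1140+483=1899) / 3361 = 1899/3361 = 0.565

0.565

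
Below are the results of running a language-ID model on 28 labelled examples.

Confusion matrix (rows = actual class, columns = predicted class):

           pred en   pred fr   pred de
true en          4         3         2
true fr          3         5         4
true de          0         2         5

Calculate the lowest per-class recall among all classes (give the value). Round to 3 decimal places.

Per-class recall (TP/(TP+FN)):
  en: TP=4, FN=3+2=5 → 4/9 = 0.4444
  fr: TP=5, FN=3+4=7 → 5/12 = 0.4167
  de: TP=5, FN=0+2=2 → 5/7 = 0.7143
Lowest is class 'fr' with recall = 0.417.

0.417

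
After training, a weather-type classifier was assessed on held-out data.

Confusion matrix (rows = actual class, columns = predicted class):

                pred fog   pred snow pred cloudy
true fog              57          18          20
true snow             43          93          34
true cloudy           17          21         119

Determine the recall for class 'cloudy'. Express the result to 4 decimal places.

Treat 'cloudy' as positive and all other classes as negative.
recall = TP/(TP+FN).
cloudy: TP=119, FN=17+21=38 → 119/157 = 0.75796

0.7580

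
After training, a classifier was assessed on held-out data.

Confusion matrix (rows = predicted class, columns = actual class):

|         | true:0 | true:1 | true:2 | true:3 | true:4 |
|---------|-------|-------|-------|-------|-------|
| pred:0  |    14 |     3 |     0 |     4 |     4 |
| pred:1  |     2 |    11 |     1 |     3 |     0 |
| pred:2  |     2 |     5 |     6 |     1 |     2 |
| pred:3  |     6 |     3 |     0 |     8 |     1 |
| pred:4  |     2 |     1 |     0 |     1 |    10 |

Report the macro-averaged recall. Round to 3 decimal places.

Per-class recall (TP/(TP+FN)):
  0: TP=14, FN=2+2+6+2=12 → 14/26 = 0.5385
  1: TP=11, FN=3+5+3+1=12 → 11/23 = 0.4783
  2: TP=6, FN=0+1+0+0=1 → 6/7 = 0.8571
  3: TP=8, FN=4+3+1+1=9 → 8/17 = 0.4706
  4: TP=10, FN=4+0+2+1=7 → 10/17 = 0.5882
Macro-recall = mean = (0.5385 + 0.4783 + 0.8571 + 0.4706 + 0.5882) / 5 = 0.587

0.587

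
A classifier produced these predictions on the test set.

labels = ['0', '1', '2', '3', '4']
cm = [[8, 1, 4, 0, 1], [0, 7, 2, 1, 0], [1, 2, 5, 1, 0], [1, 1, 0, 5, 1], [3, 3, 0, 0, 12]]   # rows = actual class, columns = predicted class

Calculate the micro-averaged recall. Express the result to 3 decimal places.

Micro-averaging pools counts across classes: ΣTP=37, ΣFP=22, ΣFN=22.
Micro-recall = TP/(TP+FN) on pooled counts = 0.627 (equals overall accuracy in single-label multiclass).

0.627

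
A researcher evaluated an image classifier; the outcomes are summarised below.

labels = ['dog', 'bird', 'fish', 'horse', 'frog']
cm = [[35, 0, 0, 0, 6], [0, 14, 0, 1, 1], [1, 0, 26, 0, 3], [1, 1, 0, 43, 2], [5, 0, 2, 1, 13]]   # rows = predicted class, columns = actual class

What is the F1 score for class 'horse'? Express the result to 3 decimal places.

Treat 'horse' as positive and all other classes as negative.
F1 score = 2·TP/(2·TP+FP+FN).
horse: TP=43, FP=1+1+0+2=4, FN=0+1+0+1=2 → 86/92 = 0.9348

0.935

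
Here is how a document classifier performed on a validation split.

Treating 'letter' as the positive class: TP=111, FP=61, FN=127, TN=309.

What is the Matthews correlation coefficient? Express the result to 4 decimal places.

0.3267

MCC = (TP·TN − FP·FN) / √((TP+FP)(TP+FN)(TN+FP)(TN+FN))
Numerator = 111·309 − 61·127 = 26552
Denominator = √(172·238·370·436) = √6603795520 = 81263.7405
MCC = 26552 / 81263.7405 = 0.3267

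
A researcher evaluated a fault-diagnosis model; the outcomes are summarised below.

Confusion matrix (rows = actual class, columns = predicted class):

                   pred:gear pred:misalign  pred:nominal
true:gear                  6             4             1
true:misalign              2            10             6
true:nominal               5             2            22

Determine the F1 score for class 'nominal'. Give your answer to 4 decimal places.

Take TP from the diagonal, FP from the rest of the 'nominal' prediction marginal, FN from the rest of the 'nominal' actual marginal.
F1 score = 2·TP/(2·TP+FP+FN).
nominal: TP=22, FP=1+6=7, FN=5+2=7 → 44/58 = 0.75862

0.7586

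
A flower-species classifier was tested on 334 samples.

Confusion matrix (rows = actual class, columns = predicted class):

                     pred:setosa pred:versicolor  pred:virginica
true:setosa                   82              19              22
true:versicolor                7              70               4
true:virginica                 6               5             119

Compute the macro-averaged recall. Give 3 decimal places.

0.815

Per-class recall (TP/(TP+FN)):
  setosa: TP=82, FN=19+22=41 → 82/123 = 0.6667
  versicolor: TP=70, FN=7+4=11 → 70/81 = 0.8642
  virginica: TP=119, FN=6+5=11 → 119/130 = 0.9154
Macro-recall = mean = (0.6667 + 0.8642 + 0.9154) / 3 = 0.815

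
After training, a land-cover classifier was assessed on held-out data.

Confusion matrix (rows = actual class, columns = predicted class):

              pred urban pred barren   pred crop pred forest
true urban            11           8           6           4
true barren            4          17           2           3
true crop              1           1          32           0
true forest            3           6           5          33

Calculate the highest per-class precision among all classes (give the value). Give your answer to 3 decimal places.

0.825

Per-class precision (TP/(TP+FP)):
  urban: TP=11, FP=4+1+3=8 → 11/19 = 0.5789
  barren: TP=17, FP=8+1+6=15 → 17/32 = 0.5313
  crop: TP=32, FP=6+2+5=13 → 32/45 = 0.7111
  forest: TP=33, FP=4+3+0=7 → 33/40 = 0.8250
Highest is class 'forest' with precision = 0.825.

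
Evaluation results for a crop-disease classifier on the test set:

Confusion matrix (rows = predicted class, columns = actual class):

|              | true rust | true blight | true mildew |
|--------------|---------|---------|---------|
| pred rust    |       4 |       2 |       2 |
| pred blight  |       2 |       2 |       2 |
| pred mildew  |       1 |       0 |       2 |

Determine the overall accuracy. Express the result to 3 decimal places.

Accuracy = trace / total = (4+2+2=8) / 17 = 8/17 = 0.471

0.471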